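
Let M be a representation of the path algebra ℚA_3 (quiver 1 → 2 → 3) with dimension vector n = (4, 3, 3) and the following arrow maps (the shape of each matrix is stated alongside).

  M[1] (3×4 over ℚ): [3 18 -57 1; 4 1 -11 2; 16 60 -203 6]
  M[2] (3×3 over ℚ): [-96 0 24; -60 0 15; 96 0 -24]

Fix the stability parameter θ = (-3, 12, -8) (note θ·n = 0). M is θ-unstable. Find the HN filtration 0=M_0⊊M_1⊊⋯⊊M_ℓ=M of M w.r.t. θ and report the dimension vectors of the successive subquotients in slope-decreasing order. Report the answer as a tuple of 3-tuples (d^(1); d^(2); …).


Interval decomposition of M: I[1,1], I[1,2]^2, I[1,3], I[3,3]^2.
HN type (ℓ=4): μ^(1)=12; μ^(2)=2; μ^(3)=-3; μ^(4)=-8

((0, 2, 0); (0, 1, 1); (4, 0, 0); (0, 0, 2))


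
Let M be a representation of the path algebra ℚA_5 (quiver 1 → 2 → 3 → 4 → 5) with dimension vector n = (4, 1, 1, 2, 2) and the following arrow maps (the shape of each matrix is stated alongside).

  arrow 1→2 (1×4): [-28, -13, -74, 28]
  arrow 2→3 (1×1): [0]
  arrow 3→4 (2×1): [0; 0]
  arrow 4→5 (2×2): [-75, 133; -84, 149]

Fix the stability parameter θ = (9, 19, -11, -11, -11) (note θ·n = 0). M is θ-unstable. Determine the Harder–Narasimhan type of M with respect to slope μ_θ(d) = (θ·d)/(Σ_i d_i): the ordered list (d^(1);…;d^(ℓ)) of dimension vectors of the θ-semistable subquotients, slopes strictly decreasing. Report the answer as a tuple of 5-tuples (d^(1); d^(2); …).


Via rank(M_{q-1}∘⋯∘M_p): M ≅ I[1,1]^3, I[1,2], I[3,3], I[4,5]^2.
μ_θ-semistable layers: μ^(1)=19; μ^(2)=9; μ^(3)=-11

((0, 1, 0, 0, 0); (4, 0, 0, 0, 0); (0, 0, 1, 2, 2))


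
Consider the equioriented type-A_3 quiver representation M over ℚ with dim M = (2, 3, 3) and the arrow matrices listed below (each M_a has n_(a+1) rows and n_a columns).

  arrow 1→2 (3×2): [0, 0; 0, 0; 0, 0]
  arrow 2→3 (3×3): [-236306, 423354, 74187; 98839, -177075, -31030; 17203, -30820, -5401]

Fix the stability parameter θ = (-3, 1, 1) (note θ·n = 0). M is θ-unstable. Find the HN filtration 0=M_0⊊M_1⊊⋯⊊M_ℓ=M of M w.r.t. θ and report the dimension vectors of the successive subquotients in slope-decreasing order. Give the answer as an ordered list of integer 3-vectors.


Via rank(M_{q-1}∘⋯∘M_p): M ≅ I[1,1]^2, I[2,3]^3.
μ_θ-semistable layers: μ^(1)=1; μ^(2)=-3

((0, 3, 3); (2, 0, 0))


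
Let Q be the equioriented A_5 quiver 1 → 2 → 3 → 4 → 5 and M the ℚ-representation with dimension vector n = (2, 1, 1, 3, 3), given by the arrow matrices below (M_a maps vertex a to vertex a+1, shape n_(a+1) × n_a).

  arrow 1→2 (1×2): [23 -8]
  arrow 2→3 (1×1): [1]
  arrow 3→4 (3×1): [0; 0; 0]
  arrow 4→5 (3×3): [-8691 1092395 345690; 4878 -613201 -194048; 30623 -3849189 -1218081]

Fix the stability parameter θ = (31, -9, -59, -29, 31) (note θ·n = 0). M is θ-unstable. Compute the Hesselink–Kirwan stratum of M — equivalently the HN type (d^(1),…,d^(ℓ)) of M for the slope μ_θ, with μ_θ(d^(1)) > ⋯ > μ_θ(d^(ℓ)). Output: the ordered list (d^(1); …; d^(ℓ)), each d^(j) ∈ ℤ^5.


Via rank(M_{q-1}∘⋯∘M_p): M ≅ I[1,1], I[1,3], I[4,5]^3.
μ_θ-semistable layers: μ^(1)=31; μ^(2)=-37/3; μ^(3)=-29

((1, 0, 0, 0, 3); (1, 1, 1, 0, 0); (0, 0, 0, 3, 0))


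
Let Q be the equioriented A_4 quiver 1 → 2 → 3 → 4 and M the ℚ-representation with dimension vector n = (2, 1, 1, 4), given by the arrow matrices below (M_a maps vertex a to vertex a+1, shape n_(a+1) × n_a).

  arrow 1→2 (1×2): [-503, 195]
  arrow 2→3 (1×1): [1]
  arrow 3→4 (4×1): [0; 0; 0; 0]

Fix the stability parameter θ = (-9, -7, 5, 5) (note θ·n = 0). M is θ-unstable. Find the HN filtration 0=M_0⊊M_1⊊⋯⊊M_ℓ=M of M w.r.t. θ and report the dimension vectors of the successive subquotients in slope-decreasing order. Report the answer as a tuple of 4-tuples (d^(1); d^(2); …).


Barcode: M ≅ I[1,1], I[1,3], I[4,4]^4. HN layers by μ_θ (3 steps, strictly decreasing):
  μ^(1)=5; μ^(2)=-7; μ^(3)=-9

((0, 0, 1, 4); (0, 1, 0, 0); (2, 0, 0, 0))


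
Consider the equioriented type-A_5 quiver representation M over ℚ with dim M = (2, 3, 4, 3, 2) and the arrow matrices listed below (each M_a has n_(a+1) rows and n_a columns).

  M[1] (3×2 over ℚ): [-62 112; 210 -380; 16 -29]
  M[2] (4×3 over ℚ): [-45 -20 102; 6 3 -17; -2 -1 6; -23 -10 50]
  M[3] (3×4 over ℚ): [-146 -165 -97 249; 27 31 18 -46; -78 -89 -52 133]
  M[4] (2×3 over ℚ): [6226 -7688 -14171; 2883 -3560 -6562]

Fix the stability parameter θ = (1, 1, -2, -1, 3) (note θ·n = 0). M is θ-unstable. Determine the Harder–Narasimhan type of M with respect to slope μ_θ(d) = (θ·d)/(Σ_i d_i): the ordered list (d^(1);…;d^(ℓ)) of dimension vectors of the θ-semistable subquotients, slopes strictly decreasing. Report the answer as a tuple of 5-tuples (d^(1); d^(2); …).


Via rank(M_{q-1}∘⋯∘M_p): M ≅ I[1,5]^2, I[2,3], I[3,4].
μ_θ-semistable layers: μ^(1)=3; μ^(2)=-1/4; μ^(3)=-1/2; μ^(4)=-1; μ^(5)=-2

((0, 0, 0, 0, 2); (2, 2, 2, 2, 0); (0, 1, 1, 0, 0); (0, 0, 0, 1, 0); (0, 0, 1, 0, 0))


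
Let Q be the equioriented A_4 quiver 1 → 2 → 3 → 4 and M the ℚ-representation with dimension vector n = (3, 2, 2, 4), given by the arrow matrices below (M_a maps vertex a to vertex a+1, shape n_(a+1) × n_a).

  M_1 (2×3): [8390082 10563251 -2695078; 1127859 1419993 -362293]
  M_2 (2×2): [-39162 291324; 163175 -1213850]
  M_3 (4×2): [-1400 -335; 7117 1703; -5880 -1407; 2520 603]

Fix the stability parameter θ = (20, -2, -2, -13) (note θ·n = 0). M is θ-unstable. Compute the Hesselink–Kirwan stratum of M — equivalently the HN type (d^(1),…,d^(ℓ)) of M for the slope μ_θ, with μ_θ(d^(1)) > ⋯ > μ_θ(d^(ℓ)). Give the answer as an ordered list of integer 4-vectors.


Barcode: M ≅ I[1,1], I[1,2], I[1,4], I[3,4], I[4,4]^2. HN layers by μ_θ (5 steps, strictly decreasing):
  μ^(1)=20; μ^(2)=9; μ^(3)=3/4; μ^(4)=-15/2; μ^(5)=-13

((1, 0, 0, 0); (1, 1, 0, 0); (1, 1, 1, 1); (0, 0, 1, 1); (0, 0, 0, 2))


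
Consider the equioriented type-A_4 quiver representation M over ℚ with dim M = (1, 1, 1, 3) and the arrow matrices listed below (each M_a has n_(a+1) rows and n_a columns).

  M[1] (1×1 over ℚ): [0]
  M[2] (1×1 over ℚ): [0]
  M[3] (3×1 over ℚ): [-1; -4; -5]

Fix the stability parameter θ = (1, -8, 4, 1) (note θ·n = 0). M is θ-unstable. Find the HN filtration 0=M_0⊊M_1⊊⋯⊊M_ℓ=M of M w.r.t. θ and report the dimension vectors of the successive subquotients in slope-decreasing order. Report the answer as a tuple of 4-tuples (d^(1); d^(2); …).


Via rank(M_{q-1}∘⋯∘M_p): M ≅ I[1,1], I[2,2], I[3,4], I[4,4]^2.
μ_θ-semistable layers: μ^(1)=5/2; μ^(2)=1; μ^(3)=-8

((0, 0, 1, 1); (1, 0, 0, 2); (0, 1, 0, 0))


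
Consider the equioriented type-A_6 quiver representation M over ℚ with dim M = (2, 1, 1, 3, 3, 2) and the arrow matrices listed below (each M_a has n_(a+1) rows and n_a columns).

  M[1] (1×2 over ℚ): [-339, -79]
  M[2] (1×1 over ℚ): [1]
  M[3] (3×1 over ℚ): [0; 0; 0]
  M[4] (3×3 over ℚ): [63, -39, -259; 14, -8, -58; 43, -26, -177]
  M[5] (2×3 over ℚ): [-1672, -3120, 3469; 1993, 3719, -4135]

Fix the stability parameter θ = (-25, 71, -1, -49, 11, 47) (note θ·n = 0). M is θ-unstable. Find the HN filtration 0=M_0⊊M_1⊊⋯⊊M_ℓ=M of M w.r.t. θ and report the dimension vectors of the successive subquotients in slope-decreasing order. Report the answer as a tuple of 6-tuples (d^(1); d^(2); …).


Interval decomposition of M: I[1,1], I[1,3], I[4,5], I[4,6]^2.
HN type (ℓ=5): μ^(1)=47; μ^(2)=35; μ^(3)=11; μ^(4)=-25; μ^(5)=-49

((0, 0, 0, 0, 0, 2); (0, 1, 1, 0, 0, 0); (0, 0, 0, 0, 3, 0); (2, 0, 0, 0, 0, 0); (0, 0, 0, 3, 0, 0))


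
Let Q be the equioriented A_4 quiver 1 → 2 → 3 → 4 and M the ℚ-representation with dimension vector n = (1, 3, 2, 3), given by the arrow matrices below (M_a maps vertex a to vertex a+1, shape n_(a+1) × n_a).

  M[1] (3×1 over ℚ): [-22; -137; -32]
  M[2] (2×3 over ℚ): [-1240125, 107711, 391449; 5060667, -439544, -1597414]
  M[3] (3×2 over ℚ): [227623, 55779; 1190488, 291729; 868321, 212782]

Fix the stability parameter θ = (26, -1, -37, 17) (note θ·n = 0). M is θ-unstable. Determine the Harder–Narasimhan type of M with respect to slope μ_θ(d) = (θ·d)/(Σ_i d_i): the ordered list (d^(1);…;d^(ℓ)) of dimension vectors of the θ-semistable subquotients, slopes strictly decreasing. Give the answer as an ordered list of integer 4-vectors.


Via rank(M_{q-1}∘⋯∘M_p): M ≅ I[1,4], I[2,2], I[2,4], I[4,4].
μ_θ-semistable layers: μ^(1)=17; μ^(2)=-1; μ^(3)=-4; μ^(4)=-19

((0, 0, 0, 3); (0, 1, 0, 0); (1, 1, 1, 0); (0, 1, 1, 0))


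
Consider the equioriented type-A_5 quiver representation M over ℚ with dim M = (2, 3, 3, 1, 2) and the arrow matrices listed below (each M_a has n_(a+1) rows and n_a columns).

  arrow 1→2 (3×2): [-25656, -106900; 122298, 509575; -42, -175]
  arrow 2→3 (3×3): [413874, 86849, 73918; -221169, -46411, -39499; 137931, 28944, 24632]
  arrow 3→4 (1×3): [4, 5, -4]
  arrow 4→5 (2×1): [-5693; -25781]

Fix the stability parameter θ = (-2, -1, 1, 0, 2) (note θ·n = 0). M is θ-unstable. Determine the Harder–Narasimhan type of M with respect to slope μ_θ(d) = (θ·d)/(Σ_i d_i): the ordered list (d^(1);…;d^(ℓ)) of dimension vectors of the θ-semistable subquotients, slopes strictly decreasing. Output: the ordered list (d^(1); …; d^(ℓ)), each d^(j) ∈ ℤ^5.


Interval decomposition of M: I[1,1], I[1,3], I[2,3], I[2,5], I[5,5].
HN type (ℓ=5): μ^(1)=2; μ^(2)=1; μ^(3)=1/2; μ^(4)=-1; μ^(5)=-2

((0, 0, 0, 0, 2); (0, 0, 2, 0, 0); (0, 0, 1, 1, 0); (0, 3, 0, 0, 0); (2, 0, 0, 0, 0))


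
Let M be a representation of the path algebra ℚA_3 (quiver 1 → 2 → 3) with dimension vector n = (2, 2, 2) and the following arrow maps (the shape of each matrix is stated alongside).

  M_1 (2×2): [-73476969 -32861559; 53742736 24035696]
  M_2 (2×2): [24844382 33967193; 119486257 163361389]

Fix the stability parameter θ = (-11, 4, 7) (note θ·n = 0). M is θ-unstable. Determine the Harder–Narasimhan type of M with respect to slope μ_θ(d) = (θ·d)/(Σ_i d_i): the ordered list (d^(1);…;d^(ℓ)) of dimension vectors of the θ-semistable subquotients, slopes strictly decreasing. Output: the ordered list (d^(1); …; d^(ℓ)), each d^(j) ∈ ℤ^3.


Interval decomposition of M: I[1,1], I[1,3], I[2,3].
HN type (ℓ=3): μ^(1)=7; μ^(2)=4; μ^(3)=-11

((0, 0, 2); (0, 2, 0); (2, 0, 0))


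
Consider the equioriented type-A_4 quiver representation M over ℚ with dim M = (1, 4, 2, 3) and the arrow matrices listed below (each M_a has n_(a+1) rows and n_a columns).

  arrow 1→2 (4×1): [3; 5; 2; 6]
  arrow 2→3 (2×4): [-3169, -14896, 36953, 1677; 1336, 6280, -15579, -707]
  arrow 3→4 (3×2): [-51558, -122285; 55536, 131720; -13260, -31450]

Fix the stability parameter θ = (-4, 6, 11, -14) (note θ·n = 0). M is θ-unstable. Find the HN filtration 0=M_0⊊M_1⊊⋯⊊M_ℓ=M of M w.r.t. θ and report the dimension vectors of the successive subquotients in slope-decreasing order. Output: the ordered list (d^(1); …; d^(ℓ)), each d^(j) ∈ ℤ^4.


Interval decomposition of M: I[1,4], I[2,2]^2, I[2,3], I[4,4]^2.
HN type (ℓ=5): μ^(1)=11; μ^(2)=6; μ^(3)=1; μ^(4)=-4; μ^(5)=-14

((0, 0, 1, 0); (0, 3, 0, 0); (0, 1, 1, 1); (1, 0, 0, 0); (0, 0, 0, 2))


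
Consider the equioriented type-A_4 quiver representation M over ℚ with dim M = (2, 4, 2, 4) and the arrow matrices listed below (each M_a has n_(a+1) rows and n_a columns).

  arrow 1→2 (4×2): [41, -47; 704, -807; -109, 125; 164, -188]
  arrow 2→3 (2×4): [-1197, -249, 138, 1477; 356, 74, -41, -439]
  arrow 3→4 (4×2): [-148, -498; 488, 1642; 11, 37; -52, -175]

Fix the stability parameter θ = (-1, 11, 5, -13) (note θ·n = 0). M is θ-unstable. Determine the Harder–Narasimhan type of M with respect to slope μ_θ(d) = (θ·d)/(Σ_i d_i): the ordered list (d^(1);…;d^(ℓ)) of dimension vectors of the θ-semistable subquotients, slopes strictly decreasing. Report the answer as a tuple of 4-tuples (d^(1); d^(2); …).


Via rank(M_{q-1}∘⋯∘M_p): M ≅ I[1,4]^2, I[2,2]^2, I[4,4]^2.
μ_θ-semistable layers: μ^(1)=11; μ^(2)=1; μ^(3)=-1; μ^(4)=-13

((0, 2, 0, 0); (0, 2, 2, 2); (2, 0, 0, 0); (0, 0, 0, 2))


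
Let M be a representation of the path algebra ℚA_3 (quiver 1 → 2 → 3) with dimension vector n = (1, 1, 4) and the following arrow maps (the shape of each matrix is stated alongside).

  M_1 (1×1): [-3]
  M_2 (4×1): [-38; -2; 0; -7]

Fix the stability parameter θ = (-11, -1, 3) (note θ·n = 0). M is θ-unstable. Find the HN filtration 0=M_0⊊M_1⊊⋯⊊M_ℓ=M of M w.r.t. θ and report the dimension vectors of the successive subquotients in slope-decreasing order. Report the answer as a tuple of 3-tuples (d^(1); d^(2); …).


Barcode: M ≅ I[1,3], I[3,3]^3. HN layers by μ_θ (3 steps, strictly decreasing):
  μ^(1)=3; μ^(2)=-1; μ^(3)=-11

((0, 0, 4); (0, 1, 0); (1, 0, 0))


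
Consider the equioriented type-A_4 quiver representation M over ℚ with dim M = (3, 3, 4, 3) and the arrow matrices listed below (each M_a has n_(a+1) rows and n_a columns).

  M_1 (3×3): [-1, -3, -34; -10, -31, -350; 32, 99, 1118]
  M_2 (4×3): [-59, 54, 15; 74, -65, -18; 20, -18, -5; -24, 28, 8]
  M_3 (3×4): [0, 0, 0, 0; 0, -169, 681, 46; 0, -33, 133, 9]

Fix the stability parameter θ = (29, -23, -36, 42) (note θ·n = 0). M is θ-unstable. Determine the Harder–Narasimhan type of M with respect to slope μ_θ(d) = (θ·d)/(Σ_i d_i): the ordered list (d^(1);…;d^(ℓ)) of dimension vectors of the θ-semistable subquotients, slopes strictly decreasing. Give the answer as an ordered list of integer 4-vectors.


Barcode: M ≅ I[1,1], I[1,3]^2, I[2,4], I[3,4], I[4,4]. HN layers by μ_θ (5 steps, strictly decreasing):
  μ^(1)=42; μ^(2)=29; μ^(3)=-10; μ^(4)=-59/2; μ^(5)=-36

((0, 0, 0, 3); (1, 0, 0, 0); (2, 2, 2, 0); (0, 1, 1, 0); (0, 0, 1, 0))


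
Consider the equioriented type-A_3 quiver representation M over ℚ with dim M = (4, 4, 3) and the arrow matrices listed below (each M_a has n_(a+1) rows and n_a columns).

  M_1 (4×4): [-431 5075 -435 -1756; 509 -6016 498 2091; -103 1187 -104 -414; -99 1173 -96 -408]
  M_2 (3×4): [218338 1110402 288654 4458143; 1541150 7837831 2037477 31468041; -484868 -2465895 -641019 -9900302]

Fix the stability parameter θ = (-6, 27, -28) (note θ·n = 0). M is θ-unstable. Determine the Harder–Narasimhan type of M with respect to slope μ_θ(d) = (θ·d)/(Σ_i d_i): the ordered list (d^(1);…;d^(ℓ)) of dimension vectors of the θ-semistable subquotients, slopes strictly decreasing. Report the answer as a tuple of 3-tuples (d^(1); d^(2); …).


Interval decomposition of M: I[1,1], I[1,3]^3, I[2,2].
HN type (ℓ=3): μ^(1)=27; μ^(2)=-1/2; μ^(3)=-6

((0, 1, 0); (0, 3, 3); (4, 0, 0))


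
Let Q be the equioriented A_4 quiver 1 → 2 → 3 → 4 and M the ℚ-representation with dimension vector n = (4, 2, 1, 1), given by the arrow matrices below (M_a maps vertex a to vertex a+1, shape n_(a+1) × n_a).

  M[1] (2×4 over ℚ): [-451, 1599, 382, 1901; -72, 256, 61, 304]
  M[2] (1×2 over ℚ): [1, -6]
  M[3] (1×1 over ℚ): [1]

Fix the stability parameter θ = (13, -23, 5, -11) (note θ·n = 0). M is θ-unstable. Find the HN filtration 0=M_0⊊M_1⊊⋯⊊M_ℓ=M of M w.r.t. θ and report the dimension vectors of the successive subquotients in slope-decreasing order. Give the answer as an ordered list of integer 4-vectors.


Barcode: M ≅ I[1,1]^2, I[1,2], I[1,4]. HN layers by μ_θ (3 steps, strictly decreasing):
  μ^(1)=13; μ^(2)=-3; μ^(3)=-5

((2, 0, 0, 0); (0, 0, 1, 1); (2, 2, 0, 0))


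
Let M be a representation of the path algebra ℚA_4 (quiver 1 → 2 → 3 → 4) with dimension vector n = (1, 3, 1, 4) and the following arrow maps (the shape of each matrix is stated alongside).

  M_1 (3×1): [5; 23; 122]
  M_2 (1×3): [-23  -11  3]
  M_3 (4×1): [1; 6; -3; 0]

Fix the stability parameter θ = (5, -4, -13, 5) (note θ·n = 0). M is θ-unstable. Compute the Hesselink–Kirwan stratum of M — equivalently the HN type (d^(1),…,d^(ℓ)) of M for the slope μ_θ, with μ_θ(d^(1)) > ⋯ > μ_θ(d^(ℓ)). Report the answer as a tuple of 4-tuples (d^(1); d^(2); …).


Barcode: M ≅ I[1,4], I[2,2]^2, I[4,4]^3. HN layers by μ_θ (2 steps, strictly decreasing):
  μ^(1)=5; μ^(2)=-4

((0, 0, 0, 4); (1, 3, 1, 0))


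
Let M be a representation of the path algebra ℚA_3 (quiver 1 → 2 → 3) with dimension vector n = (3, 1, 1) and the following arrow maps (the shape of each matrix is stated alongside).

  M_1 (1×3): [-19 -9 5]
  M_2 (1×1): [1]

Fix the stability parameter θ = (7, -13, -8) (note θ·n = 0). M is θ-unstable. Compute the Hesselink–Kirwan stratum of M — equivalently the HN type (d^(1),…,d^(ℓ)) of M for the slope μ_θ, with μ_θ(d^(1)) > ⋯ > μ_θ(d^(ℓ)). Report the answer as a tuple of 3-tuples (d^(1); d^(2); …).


Interval decomposition of M: I[1,1]^2, I[1,3].
HN type (ℓ=2): μ^(1)=7; μ^(2)=-14/3

((2, 0, 0); (1, 1, 1))


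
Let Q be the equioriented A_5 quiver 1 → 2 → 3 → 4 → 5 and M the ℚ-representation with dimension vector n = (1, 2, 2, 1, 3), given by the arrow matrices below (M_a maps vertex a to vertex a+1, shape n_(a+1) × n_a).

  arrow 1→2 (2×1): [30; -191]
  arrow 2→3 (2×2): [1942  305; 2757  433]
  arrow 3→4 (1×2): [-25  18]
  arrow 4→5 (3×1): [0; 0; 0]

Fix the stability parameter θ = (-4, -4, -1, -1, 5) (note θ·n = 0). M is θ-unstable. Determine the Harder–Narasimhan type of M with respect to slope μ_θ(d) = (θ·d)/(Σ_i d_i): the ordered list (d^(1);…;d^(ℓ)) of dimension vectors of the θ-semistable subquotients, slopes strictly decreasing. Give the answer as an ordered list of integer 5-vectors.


Via rank(M_{q-1}∘⋯∘M_p): M ≅ I[1,4], I[2,3], I[5,5]^3.
μ_θ-semistable layers: μ^(1)=5; μ^(2)=-1; μ^(3)=-4

((0, 0, 0, 0, 3); (0, 0, 2, 1, 0); (1, 2, 0, 0, 0))


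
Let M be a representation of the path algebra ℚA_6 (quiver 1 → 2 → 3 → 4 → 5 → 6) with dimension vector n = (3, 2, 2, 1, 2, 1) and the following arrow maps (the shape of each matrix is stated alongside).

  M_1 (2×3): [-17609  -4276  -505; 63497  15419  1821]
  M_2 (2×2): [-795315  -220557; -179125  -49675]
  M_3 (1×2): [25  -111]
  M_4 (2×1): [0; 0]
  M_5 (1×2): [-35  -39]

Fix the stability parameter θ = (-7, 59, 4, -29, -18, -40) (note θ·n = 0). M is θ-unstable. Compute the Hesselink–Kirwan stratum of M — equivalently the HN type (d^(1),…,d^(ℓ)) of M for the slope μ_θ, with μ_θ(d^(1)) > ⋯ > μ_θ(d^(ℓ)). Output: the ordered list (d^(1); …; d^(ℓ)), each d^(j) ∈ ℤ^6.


Barcode: M ≅ I[1,1], I[1,2], I[1,3], I[3,4], I[5,5], I[5,6]. HN layers by μ_θ (6 steps, strictly decreasing):
  μ^(1)=59; μ^(2)=63/2; μ^(3)=-7; μ^(4)=-25/2; μ^(5)=-18; μ^(6)=-29

((0, 1, 0, 0, 0, 0); (0, 1, 1, 0, 0, 0); (3, 0, 0, 0, 0, 0); (0, 0, 1, 1, 0, 0); (0, 0, 0, 0, 1, 0); (0, 0, 0, 0, 1, 1))


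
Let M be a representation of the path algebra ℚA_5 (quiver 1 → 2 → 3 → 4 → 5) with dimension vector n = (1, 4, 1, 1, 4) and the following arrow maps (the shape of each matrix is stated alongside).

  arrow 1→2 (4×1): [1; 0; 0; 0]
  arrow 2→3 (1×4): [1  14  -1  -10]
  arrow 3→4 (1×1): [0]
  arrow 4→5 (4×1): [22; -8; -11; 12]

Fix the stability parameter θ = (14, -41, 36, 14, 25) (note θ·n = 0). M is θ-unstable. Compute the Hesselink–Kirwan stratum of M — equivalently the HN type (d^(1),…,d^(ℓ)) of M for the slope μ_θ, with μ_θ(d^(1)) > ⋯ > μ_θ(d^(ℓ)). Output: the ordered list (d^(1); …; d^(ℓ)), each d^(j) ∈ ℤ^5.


Via rank(M_{q-1}∘⋯∘M_p): M ≅ I[1,3], I[2,2]^3, I[4,5], I[5,5]^3.
μ_θ-semistable layers: μ^(1)=36; μ^(2)=25; μ^(3)=14; μ^(4)=-27/2; μ^(5)=-41

((0, 0, 1, 0, 0); (0, 0, 0, 0, 4); (0, 0, 0, 1, 0); (1, 1, 0, 0, 0); (0, 3, 0, 0, 0))


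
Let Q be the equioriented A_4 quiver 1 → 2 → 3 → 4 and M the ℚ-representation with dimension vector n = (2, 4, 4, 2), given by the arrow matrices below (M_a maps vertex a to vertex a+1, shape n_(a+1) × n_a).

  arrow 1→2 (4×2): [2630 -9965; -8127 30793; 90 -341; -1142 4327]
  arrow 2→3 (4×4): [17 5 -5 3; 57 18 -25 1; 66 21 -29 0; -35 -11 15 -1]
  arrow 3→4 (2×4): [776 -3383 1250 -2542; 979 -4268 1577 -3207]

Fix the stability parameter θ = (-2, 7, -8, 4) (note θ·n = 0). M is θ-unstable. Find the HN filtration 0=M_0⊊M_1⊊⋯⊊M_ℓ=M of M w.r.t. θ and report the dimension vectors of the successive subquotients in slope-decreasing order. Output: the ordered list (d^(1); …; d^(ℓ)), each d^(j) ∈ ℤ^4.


Barcode: M ≅ I[1,4]^2, I[2,2], I[2,3], I[3,3]. HN layers by μ_θ (5 steps, strictly decreasing):
  μ^(1)=7; μ^(2)=4; μ^(3)=-1/2; μ^(4)=-2; μ^(5)=-8

((0, 1, 0, 0); (0, 0, 0, 2); (0, 3, 3, 0); (2, 0, 0, 0); (0, 0, 1, 0))


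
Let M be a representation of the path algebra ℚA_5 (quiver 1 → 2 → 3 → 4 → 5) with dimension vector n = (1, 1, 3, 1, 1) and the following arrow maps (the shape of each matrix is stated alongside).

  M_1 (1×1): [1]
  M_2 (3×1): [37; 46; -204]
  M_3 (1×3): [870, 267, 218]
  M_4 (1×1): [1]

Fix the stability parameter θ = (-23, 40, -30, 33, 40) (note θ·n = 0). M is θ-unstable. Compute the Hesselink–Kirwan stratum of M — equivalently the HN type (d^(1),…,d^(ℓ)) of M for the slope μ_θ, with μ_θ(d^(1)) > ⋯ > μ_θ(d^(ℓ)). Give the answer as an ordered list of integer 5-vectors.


Interval decomposition of M: I[1,3], I[3,3], I[3,5].
HN type (ℓ=5): μ^(1)=40; μ^(2)=33; μ^(3)=5; μ^(4)=-23; μ^(5)=-30

((0, 0, 0, 0, 1); (0, 0, 0, 1, 0); (0, 1, 1, 0, 0); (1, 0, 0, 0, 0); (0, 0, 2, 0, 0))


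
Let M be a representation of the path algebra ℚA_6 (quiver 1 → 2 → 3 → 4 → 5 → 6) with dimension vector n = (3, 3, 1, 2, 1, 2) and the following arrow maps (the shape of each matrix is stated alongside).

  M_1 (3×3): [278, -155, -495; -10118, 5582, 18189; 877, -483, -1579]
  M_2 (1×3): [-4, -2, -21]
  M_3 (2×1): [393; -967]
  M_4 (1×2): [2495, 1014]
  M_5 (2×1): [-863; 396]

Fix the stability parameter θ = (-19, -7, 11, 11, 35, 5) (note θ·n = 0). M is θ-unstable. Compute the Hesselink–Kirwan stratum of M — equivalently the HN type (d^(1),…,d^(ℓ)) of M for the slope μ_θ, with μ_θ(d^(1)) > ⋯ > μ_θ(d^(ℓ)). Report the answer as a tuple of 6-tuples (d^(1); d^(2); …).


Via rank(M_{q-1}∘⋯∘M_p): M ≅ I[1,2]^2, I[1,6], I[4,4], I[6,6].
μ_θ-semistable layers: μ^(1)=20; μ^(2)=11; μ^(3)=5; μ^(4)=-7; μ^(5)=-19

((0, 0, 0, 0, 1, 1); (0, 0, 1, 2, 0, 0); (0, 0, 0, 0, 0, 1); (0, 3, 0, 0, 0, 0); (3, 0, 0, 0, 0, 0))


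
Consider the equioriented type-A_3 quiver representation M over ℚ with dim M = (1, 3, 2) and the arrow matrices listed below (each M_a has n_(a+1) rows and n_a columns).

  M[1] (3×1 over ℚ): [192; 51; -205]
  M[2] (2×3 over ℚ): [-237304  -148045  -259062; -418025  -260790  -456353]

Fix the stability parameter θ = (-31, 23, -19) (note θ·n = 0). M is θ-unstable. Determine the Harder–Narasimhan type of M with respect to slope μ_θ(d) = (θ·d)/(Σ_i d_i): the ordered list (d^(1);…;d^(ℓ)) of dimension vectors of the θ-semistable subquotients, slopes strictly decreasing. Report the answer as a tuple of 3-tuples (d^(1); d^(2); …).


Via rank(M_{q-1}∘⋯∘M_p): M ≅ I[1,3], I[2,2], I[2,3].
μ_θ-semistable layers: μ^(1)=23; μ^(2)=2; μ^(3)=-31

((0, 1, 0); (0, 2, 2); (1, 0, 0))


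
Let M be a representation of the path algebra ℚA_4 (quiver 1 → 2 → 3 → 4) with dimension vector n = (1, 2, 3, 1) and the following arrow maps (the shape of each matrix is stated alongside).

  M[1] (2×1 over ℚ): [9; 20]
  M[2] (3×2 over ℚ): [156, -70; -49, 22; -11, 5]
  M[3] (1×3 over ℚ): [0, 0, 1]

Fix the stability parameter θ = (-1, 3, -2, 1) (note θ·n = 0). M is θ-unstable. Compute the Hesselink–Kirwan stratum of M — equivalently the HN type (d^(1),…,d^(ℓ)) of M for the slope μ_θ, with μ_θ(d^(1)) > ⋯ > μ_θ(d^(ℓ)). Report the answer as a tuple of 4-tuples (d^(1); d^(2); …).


Barcode: M ≅ I[1,4], I[2,3], I[3,3]. HN layers by μ_θ (4 steps, strictly decreasing):
  μ^(1)=1; μ^(2)=1/2; μ^(3)=-1; μ^(4)=-2

((0, 0, 0, 1); (0, 2, 2, 0); (1, 0, 0, 0); (0, 0, 1, 0))


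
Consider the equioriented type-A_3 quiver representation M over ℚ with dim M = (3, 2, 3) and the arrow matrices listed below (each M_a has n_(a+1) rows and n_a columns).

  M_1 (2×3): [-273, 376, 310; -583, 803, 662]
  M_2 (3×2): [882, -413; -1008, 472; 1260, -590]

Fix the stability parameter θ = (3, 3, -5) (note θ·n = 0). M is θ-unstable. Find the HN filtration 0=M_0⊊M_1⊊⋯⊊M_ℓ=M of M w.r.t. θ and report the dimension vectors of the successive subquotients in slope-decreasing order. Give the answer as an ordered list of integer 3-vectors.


Barcode: M ≅ I[1,1], I[1,2], I[1,3], I[3,3]^2. HN layers by μ_θ (3 steps, strictly decreasing):
  μ^(1)=3; μ^(2)=1/3; μ^(3)=-5

((2, 1, 0); (1, 1, 1); (0, 0, 2))


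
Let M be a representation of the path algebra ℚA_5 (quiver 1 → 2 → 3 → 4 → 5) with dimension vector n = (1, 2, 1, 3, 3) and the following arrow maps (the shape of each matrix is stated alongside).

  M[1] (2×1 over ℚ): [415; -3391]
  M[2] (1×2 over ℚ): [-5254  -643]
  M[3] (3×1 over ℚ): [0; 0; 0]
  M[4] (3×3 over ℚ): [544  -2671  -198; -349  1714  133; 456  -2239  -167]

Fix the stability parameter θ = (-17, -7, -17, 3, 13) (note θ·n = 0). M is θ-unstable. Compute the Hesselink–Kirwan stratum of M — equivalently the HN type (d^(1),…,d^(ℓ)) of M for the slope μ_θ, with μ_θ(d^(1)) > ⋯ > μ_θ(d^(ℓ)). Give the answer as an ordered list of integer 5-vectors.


Barcode: M ≅ I[1,3], I[2,2], I[4,5]^3. HN layers by μ_θ (5 steps, strictly decreasing):
  μ^(1)=13; μ^(2)=3; μ^(3)=-7; μ^(4)=-12; μ^(5)=-17

((0, 0, 0, 0, 3); (0, 0, 0, 3, 0); (0, 1, 0, 0, 0); (0, 1, 1, 0, 0); (1, 0, 0, 0, 0))


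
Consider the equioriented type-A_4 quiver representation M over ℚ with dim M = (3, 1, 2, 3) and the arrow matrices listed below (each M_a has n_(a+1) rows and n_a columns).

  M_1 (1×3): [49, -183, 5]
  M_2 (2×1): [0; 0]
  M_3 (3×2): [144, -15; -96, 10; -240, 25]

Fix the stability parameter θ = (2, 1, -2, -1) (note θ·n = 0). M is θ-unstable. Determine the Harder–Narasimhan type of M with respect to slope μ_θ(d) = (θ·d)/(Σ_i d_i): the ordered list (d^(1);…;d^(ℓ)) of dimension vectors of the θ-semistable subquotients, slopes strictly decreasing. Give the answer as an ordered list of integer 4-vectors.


Via rank(M_{q-1}∘⋯∘M_p): M ≅ I[1,1]^2, I[1,2], I[3,3], I[3,4], I[4,4]^2.
μ_θ-semistable layers: μ^(1)=2; μ^(2)=3/2; μ^(3)=-1; μ^(4)=-2

((2, 0, 0, 0); (1, 1, 0, 0); (0, 0, 0, 3); (0, 0, 2, 0))


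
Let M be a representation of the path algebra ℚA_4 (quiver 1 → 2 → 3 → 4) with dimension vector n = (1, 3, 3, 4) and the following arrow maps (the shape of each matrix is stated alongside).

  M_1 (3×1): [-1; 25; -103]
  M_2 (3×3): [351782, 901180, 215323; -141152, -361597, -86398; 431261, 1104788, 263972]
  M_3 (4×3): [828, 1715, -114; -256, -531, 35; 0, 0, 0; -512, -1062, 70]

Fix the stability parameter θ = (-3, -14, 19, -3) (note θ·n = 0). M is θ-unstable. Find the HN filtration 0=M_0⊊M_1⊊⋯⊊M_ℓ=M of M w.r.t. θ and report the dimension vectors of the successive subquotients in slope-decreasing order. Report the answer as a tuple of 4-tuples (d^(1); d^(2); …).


Via rank(M_{q-1}∘⋯∘M_p): M ≅ I[1,4], I[2,3], I[2,4], I[4,4]^2.
μ_θ-semistable layers: μ^(1)=19; μ^(2)=8; μ^(3)=-3; μ^(4)=-17/2; μ^(5)=-14

((0, 0, 1, 0); (0, 0, 2, 2); (0, 0, 0, 2); (1, 1, 0, 0); (0, 2, 0, 0))


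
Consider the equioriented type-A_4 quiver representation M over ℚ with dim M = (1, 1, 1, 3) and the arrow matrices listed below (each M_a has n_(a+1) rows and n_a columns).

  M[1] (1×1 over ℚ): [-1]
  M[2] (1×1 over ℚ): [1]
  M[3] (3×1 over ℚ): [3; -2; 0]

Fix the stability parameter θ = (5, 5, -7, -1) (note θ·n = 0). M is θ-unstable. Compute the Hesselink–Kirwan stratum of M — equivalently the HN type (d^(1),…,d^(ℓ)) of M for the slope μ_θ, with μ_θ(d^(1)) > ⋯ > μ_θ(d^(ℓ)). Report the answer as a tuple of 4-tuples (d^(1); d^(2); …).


Barcode: M ≅ I[1,4], I[4,4]^2. HN layers by μ_θ (2 steps, strictly decreasing):
  μ^(1)=1/2; μ^(2)=-1

((1, 1, 1, 1); (0, 0, 0, 2))


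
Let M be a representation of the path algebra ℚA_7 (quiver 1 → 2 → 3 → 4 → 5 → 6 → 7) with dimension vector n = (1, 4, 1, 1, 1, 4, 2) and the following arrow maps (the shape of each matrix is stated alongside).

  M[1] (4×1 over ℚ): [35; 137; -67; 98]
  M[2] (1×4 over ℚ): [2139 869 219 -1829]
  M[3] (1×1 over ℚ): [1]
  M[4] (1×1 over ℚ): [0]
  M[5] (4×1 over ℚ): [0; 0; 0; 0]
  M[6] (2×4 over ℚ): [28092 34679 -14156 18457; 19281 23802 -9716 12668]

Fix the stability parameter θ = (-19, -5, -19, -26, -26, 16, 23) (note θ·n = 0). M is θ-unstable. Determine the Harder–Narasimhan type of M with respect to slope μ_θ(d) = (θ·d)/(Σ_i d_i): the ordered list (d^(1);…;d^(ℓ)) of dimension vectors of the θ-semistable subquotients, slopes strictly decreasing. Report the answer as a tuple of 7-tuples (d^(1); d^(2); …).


Via rank(M_{q-1}∘⋯∘M_p): M ≅ I[1,4], I[2,2]^3, I[5,5], I[6,6]^2, I[6,7]^2.
μ_θ-semistable layers: μ^(1)=23; μ^(2)=16; μ^(3)=-5; μ^(4)=-50/3; μ^(5)=-19; μ^(6)=-26

((0, 0, 0, 0, 0, 0, 2); (0, 0, 0, 0, 0, 4, 0); (0, 3, 0, 0, 0, 0, 0); (0, 1, 1, 1, 0, 0, 0); (1, 0, 0, 0, 0, 0, 0); (0, 0, 0, 0, 1, 0, 0))


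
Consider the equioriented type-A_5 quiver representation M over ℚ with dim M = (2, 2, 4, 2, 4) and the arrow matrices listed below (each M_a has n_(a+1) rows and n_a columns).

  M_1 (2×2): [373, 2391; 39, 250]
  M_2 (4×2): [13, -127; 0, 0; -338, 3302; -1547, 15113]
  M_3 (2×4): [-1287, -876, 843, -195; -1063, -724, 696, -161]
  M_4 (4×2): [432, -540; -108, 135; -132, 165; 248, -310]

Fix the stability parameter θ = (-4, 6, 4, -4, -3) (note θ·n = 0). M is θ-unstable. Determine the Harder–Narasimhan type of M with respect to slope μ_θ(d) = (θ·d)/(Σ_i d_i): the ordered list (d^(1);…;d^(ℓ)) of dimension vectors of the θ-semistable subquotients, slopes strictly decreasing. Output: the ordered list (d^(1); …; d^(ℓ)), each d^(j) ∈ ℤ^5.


Barcode: M ≅ I[1,2], I[1,3], I[3,3], I[3,4], I[3,5], I[5,5]^3. HN layers by μ_θ (7 steps, strictly decreasing):
  μ^(1)=6; μ^(2)=5; μ^(3)=4; μ^(4)=0; μ^(5)=-1; μ^(6)=-3; μ^(7)=-4

((0, 1, 0, 0, 0); (0, 1, 1, 0, 0); (0, 0, 1, 0, 0); (0, 0, 1, 1, 0); (0, 0, 1, 1, 1); (0, 0, 0, 0, 3); (2, 0, 0, 0, 0))


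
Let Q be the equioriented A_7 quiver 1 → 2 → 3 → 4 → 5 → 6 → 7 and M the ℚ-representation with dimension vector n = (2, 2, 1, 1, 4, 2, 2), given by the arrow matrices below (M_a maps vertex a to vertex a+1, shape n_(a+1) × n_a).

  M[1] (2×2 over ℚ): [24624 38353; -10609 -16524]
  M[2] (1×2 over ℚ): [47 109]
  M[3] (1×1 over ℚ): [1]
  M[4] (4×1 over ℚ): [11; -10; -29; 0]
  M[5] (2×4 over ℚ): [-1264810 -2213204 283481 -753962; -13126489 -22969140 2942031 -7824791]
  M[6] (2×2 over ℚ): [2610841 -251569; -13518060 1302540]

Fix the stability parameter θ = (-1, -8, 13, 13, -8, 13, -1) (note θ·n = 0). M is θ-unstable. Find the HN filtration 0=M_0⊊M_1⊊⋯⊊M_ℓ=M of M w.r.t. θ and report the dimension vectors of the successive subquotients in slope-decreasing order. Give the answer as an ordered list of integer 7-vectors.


Interval decomposition of M: I[1,2], I[1,7], I[5,5]^2, I[5,6], I[7,7].
HN type (ℓ=5): μ^(1)=13; μ^(2)=6; μ^(3)=-1; μ^(4)=-9/2; μ^(5)=-8

((0, 0, 0, 0, 0, 1, 0); (0, 0, 1, 1, 1, 1, 1); (0, 0, 0, 0, 0, 0, 1); (2, 2, 0, 0, 0, 0, 0); (0, 0, 0, 0, 3, 0, 0))


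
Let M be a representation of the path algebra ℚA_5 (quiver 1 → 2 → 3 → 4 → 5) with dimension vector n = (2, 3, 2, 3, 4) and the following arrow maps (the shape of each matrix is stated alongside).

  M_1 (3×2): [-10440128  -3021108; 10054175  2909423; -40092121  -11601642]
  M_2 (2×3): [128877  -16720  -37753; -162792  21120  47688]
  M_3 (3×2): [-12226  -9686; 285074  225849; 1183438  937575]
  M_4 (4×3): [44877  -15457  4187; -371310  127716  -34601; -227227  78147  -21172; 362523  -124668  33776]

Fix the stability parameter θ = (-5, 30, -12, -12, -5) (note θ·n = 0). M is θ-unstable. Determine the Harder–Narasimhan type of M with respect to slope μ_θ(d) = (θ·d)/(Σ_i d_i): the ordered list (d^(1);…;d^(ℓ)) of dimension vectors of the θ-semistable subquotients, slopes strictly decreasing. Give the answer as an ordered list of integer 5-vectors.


Interval decomposition of M: I[1,2], I[1,5], I[2,2], I[3,5], I[4,5], I[5,5].
HN type (ℓ=4): μ^(1)=30; μ^(2)=1/4; μ^(3)=-5; μ^(4)=-12

((0, 2, 0, 0, 0); (0, 1, 1, 1, 1); (2, 0, 0, 0, 3); (0, 0, 1, 2, 0))


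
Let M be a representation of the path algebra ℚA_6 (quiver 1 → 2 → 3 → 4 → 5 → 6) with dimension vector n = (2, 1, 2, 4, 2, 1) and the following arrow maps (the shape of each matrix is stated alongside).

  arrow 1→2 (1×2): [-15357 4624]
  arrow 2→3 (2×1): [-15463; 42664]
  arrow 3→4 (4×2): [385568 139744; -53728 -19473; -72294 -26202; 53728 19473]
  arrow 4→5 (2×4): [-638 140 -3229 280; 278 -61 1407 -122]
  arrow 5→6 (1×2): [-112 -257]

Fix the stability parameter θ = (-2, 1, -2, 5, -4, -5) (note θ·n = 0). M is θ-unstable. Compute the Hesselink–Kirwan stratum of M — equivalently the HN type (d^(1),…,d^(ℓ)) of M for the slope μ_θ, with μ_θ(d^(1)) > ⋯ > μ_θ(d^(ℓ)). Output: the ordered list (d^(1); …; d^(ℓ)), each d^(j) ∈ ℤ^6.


Barcode: M ≅ I[1,1], I[1,6], I[3,5], I[4,4]^2. HN layers by μ_θ (4 steps, strictly decreasing):
  μ^(1)=5; μ^(2)=1/2; μ^(3)=-1; μ^(4)=-2

((0, 0, 0, 2, 0, 0); (0, 0, 0, 1, 1, 0); (0, 1, 1, 1, 1, 1); (2, 0, 1, 0, 0, 0))


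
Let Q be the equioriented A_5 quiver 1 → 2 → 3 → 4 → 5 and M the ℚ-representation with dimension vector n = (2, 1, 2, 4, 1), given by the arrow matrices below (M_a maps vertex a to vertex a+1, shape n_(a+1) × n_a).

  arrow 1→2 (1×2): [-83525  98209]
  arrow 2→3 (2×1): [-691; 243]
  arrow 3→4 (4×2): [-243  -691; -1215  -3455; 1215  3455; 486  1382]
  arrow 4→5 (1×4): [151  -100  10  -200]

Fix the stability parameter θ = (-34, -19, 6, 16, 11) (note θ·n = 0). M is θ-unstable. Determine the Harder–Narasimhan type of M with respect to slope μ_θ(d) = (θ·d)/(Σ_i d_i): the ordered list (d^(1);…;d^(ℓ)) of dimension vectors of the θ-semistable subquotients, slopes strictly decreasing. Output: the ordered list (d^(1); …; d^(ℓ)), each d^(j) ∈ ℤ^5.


Via rank(M_{q-1}∘⋯∘M_p): M ≅ I[1,1], I[1,3], I[3,5], I[4,4]^3.
μ_θ-semistable layers: μ^(1)=16; μ^(2)=27/2; μ^(3)=6; μ^(4)=-19; μ^(5)=-34

((0, 0, 0, 3, 0); (0, 0, 0, 1, 1); (0, 0, 2, 0, 0); (0, 1, 0, 0, 0); (2, 0, 0, 0, 0))


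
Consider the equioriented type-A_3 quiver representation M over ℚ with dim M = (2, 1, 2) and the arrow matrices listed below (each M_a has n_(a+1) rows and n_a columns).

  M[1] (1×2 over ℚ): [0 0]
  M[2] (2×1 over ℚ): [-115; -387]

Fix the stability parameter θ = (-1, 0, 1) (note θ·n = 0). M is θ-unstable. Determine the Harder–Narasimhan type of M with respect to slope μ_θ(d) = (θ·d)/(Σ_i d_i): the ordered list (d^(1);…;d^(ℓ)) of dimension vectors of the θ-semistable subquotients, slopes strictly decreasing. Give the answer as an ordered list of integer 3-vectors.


Interval decomposition of M: I[1,1]^2, I[2,3], I[3,3].
HN type (ℓ=3): μ^(1)=1; μ^(2)=0; μ^(3)=-1

((0, 0, 2); (0, 1, 0); (2, 0, 0))


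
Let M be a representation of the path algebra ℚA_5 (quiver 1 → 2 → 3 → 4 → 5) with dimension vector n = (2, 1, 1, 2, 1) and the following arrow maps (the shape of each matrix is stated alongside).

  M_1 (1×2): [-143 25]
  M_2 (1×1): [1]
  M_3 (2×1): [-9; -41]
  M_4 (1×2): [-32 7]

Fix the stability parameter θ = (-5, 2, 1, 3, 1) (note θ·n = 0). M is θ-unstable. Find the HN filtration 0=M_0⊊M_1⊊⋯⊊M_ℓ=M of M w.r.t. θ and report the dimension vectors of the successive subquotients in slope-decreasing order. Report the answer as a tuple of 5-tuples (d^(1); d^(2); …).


Barcode: M ≅ I[1,1], I[1,5], I[4,4]. HN layers by μ_θ (4 steps, strictly decreasing):
  μ^(1)=3; μ^(2)=2; μ^(3)=3/2; μ^(4)=-5

((0, 0, 0, 1, 0); (0, 0, 0, 1, 1); (0, 1, 1, 0, 0); (2, 0, 0, 0, 0))


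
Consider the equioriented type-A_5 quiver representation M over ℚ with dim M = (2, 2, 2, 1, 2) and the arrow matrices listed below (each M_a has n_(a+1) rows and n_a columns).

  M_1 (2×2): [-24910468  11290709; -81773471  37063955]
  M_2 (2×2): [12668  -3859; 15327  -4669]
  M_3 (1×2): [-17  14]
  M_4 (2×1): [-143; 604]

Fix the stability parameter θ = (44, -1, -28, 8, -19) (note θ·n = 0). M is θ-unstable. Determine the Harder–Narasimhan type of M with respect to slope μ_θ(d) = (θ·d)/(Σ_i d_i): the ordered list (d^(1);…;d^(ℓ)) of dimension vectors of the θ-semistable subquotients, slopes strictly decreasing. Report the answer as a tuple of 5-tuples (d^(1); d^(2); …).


Interval decomposition of M: I[1,3], I[1,5], I[5,5].
HN type (ℓ=3): μ^(1)=5; μ^(2)=4/5; μ^(3)=-19

((1, 1, 1, 0, 0); (1, 1, 1, 1, 1); (0, 0, 0, 0, 1))


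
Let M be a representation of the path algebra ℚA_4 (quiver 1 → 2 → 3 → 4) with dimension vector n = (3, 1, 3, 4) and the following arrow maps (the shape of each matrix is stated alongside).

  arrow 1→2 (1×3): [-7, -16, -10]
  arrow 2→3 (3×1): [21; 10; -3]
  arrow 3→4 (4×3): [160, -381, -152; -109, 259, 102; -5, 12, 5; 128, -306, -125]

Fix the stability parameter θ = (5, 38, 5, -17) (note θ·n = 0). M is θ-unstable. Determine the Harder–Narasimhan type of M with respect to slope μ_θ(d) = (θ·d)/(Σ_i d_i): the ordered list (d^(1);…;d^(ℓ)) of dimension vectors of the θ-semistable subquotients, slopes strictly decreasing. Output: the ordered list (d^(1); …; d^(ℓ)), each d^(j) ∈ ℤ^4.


Via rank(M_{q-1}∘⋯∘M_p): M ≅ I[1,1]^2, I[1,4], I[3,4]^2, I[4,4].
μ_θ-semistable layers: μ^(1)=26/3; μ^(2)=5; μ^(3)=-6; μ^(4)=-17

((0, 1, 1, 1); (3, 0, 0, 0); (0, 0, 2, 2); (0, 0, 0, 1))


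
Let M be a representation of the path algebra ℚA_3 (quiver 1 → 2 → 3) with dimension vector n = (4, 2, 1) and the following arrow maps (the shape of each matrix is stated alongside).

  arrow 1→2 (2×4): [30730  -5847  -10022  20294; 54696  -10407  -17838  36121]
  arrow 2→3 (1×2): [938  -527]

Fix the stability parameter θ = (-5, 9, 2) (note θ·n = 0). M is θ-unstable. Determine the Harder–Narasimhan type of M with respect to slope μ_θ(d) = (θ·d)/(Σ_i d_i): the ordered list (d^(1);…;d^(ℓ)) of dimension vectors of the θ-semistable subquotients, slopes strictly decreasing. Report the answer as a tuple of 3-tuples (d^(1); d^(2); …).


Barcode: M ≅ I[1,1]^2, I[1,2], I[1,3]. HN layers by μ_θ (3 steps, strictly decreasing):
  μ^(1)=9; μ^(2)=11/2; μ^(3)=-5

((0, 1, 0); (0, 1, 1); (4, 0, 0))


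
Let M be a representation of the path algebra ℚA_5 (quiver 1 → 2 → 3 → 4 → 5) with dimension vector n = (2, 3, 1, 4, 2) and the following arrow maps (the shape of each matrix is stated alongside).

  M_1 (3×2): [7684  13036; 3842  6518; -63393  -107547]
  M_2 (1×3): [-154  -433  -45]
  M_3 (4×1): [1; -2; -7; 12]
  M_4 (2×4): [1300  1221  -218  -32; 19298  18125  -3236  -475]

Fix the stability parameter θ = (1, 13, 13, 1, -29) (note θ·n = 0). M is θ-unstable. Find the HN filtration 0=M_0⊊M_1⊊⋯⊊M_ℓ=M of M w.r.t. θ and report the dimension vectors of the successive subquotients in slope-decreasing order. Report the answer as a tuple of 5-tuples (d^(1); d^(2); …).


Via rank(M_{q-1}∘⋯∘M_p): M ≅ I[1,1], I[1,4], I[2,2]^2, I[4,4], I[4,5]^2.
μ_θ-semistable layers: μ^(1)=13; μ^(2)=9; μ^(3)=1; μ^(4)=-14

((0, 2, 0, 0, 0); (0, 1, 1, 1, 0); (2, 0, 0, 1, 0); (0, 0, 0, 2, 2))
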